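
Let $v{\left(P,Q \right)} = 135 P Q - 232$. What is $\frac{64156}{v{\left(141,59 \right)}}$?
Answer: $\frac{64156}{1122833} \approx 0.057138$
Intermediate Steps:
$v{\left(P,Q \right)} = -232 + 135 P Q$ ($v{\left(P,Q \right)} = 135 P Q - 232 = -232 + 135 P Q$)
$\frac{64156}{v{\left(141,59 \right)}} = \frac{64156}{-232 + 135 \cdot 141 \cdot 59} = \frac{64156}{-232 + 1123065} = \frac{64156}{1122833}$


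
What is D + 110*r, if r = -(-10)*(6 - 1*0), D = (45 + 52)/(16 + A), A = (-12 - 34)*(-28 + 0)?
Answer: 8606497/1304 ≈ 6600.1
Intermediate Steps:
A = 1288 (A = -46*(-28) = 1288)
D = 97/1304 (D = (45 + 52)/(16 + 1288) = 97/1304 ≈ 0.074386)
r = 60 (r = -(-10)*(6 + 0) = -(-10)*6 = -1*(-60) = 60)
D + 110*r = 97/1304 + 110*60 = 97/1304 + 6600 = 8606497/1304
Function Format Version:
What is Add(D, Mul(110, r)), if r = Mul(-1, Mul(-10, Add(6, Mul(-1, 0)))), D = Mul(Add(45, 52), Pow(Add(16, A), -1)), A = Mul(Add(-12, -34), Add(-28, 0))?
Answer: Rational(8606497, 1304) ≈ 6600.1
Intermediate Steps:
A = 1288 (A = Mul(-46, -28) = 1288)
D = Rational(97, 1304) (D = Mul(Add(45, 52), Pow(Add(16, 1288), -1)) = Mul(97, Pow(1304, -1)) = Mul(97, Rational(1, 1304)) = Rational(97, 1304) ≈ 0.074386)
r = 60 (r = Mul(-1, Mul(-10, Add(6, 0))) = Mul(-1, Mul(-10, 6)) = Mul(-1, -60) = 60)
Add(D, Mul(110, r)) = Add(Rational(97, 1304), Mul(110, 60)) = Add(Rational(97, 1304), 6600) = Rational(8606497, 1304)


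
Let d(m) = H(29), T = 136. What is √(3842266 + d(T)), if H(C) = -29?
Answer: 7*√78413 ≈ 1960.2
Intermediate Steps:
d(m) = -29
√(3842266 + d(T)) = √(3842266 - 29) = √3842237 = 7*√78413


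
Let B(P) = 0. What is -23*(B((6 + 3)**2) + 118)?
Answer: -2714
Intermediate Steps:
-23*(B((6 + 3)**2) + 118) = -23*(0 + 118) = -23*118 = -2714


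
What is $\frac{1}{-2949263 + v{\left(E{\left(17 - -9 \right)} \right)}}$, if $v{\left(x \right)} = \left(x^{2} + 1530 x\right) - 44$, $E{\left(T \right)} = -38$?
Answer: $- \frac{1}{3006003} \approx -3.3267 \cdot 10^{-7}$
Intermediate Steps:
$v{\left(x \right)} = -44 + x^{2} + 1530 x$
$\frac{1}{-2949263 + v{\left(E{\left(17 - -9 \right)} \right)}} = \frac{1}{-2949263 + \left(-44 + \left(-38\right)^{2} + 1530 \left(-38\right)\right)} = \frac{1}{-2949263 - 56740} = \frac{1}{-3006003} = - \frac{1}{3006003}$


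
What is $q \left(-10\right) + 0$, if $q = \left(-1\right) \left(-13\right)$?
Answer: $-130$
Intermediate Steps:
$q = 13$
$q \left(-10\right) + 0 = 13 \left(-10\right) + 0 = -130 + 0 = -130$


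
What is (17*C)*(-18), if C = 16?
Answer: -4896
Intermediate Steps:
(17*C)*(-18) = (17*16)*(-18) = 272*(-18) = -4896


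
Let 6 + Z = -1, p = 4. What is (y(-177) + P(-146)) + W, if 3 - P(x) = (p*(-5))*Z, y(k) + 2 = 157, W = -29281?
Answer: -29263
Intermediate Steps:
Z = -7 (Z = -6 - 1 = -7)
y(k) = 155 (y(k) = -2 + 157 = 155)
P(x) = -137 (P(x) = 3 - 4*(-5)*(-7) = 3 - (-20)*(-7) = 3 - 1*140 = 3 - 140 = -137)
(y(-177) + P(-146)) + W = (155 - 137) - 29281 = 18 - 29281 = -29263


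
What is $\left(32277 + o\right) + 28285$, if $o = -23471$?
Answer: $37091$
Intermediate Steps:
$\left(32277 + o\right) + 28285 = \left(32277 - 23471\right) + 28285 = 8806 + 28285 = 37091$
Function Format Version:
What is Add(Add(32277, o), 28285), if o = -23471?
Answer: 37091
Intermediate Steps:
Add(Add(32277, o), 28285) = Add(Add(32277, -23471), 28285) = Add(8806, 28285) = 37091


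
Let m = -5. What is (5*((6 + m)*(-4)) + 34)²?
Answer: 196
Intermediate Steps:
(5*((6 + m)*(-4)) + 34)² = (5*((6 - 5)*(-4)) + 34)² = (5*(1*(-4)) + 34)² = (5*(-4) + 34)² = (-20 + 34)² = 14² = 196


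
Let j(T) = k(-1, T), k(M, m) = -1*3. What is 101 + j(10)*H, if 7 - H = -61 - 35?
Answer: -208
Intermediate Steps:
k(M, m) = -3
j(T) = -3
H = 103 (H = 7 - (-61 - 35) = 7 - 1*(-96) = 7 + 96 = 103)
101 + j(10)*H = 101 - 3*103 = 101 - 309 = -208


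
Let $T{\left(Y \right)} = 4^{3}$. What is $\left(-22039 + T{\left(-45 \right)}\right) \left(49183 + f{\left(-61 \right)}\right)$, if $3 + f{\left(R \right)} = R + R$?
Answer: $-1078049550$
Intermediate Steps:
$f{\left(R \right)} = -3 + 2 R$ ($f{\left(R \right)} = -3 + \left(R + R\right) = -3 + 2 R$)
$T{\left(Y \right)} = 64$
$\left(-22039 + T{\left(-45 \right)}\right) \left(49183 + f{\left(-61 \right)}\right) = \left(-22039 + 64\right) \left(49183 + \left(-3 + 2 \left(-61\right)\right)\right) = - 21975 \left(49183 - 125\right) = \left(-21975\right) 49058 = -1078049550$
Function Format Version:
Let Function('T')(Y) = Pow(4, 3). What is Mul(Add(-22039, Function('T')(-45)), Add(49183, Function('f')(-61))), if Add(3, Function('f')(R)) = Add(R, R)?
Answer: -1078049550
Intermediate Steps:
Function('f')(R) = Add(-3, Mul(2, R)) (Function('f')(R) = Add(-3, Add(R, R)) = Add(-3, Mul(2, R)))
Function('T')(Y) = 64
Mul(Add(-22039, Function('T')(-45)), Add(49183, Function('f')(-61))) = Mul(Add(-22039, 64), Add(49183, Add(-3, Mul(2, -61)))) = Mul(-21975, Add(49183, Add(-3, -122))) = Mul(-21975, Add(49183, -125)) = Mul(-21975, 49058) = -1078049550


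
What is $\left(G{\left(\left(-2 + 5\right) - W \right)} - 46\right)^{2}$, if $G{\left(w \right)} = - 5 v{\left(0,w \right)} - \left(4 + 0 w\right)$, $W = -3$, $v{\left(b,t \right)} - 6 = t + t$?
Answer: $19600$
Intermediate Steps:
$v{\left(b,t \right)} = 6 + 2 t$ ($v{\left(b,t \right)} = 6 + \left(t + t\right) = 6 + 2 t$)
$G{\left(w \right)} = -34 - 10 w$ ($G{\left(w \right)} = - 5 \left(6 + 2 w\right) - \left(4 + 0 w\right) = \left(-30 - 10 w\right) + \left(0 - 4\right) = \left(-30 - 10 w\right) - 4 = -34 - 10 w$)
$\left(G{\left(\left(-2 + 5\right) - W \right)} - 46\right)^{2} = \left(\left(-34 - 10 \left(\left(-2 + 5\right) - -3\right)\right) - 46\right)^{2} = \left(\left(-34 - 10 \left(3 + 3\right)\right) - 46\right)^{2} = \left(\left(-34 - 60\right) - 46\right)^{2} = \left(-94 - 46\right)^{2} = \left(-140\right)^{2} = 19600$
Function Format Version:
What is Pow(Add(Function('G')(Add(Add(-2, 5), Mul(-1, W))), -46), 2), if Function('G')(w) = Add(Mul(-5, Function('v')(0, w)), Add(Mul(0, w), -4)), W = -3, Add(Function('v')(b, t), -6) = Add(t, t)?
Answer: 19600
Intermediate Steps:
Function('v')(b, t) = Add(6, Mul(2, t)) (Function('v')(b, t) = Add(6, Add(t, t)) = Add(6, Mul(2, t)))
Function('G')(w) = Add(-34, Mul(-10, w)) (Function('G')(w) = Add(Mul(-5, Add(6, Mul(2, w))), Add(Mul(0, w), -4)) = Add(Add(-30, Mul(-10, w)), Add(0, -4)) = Add(Add(-30, Mul(-10, w)), -4) = Add(-34, Mul(-10, w)))
Pow(Add(Function('G')(Add(Add(-2, 5), Mul(-1, W))), -46), 2) = Pow(Add(Add(-34, Mul(-10, Add(Add(-2, 5), Mul(-1, -3)))), -46), 2) = Pow(Add(Add(-34, Mul(-10, Add(3, 3))), -46), 2) = Pow(Add(Add(-34, Mul(-10, 6)), -46), 2) = Pow(Add(Add(-34, -60), -46), 2) = Pow(Add(-94, -46), 2) = Pow(-140, 2) = 19600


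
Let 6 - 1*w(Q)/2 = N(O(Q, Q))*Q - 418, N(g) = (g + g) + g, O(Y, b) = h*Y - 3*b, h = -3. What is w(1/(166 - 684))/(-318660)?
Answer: -56884697/21376031460 ≈ -0.0026611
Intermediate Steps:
O(Y, b) = -3*Y - 3*b
N(g) = 3*g (N(g) = 2*g + g = 3*g)
w(Q) = 848 + 36*Q**2 (w(Q) = 12 - 2*((3*(-3*Q - 3*Q))*Q - 418) = 12 - 2*((3*(-6*Q))*Q - 418) = 12 - 2*((-18*Q)*Q - 418) = 12 - 2*(-18*Q**2 - 418) = 12 - 2*(-418 - 18*Q**2) = 12 + (836 + 36*Q**2) = 848 + 36*Q**2)
w(1/(166 - 684))/(-318660) = (848 + 36*(1/(166 - 684))**2)/(-318660) = (848 + 36*(1/(-518))**2)*(-1/318660) = (848 + 36*(-1/518)**2)*(-1/318660) = (848 + 36*(1/268324))*(-1/318660) = (848 + 9/67081)*(-1/318660) = (56884697/67081)*(-1/318660) = -56884697/21376031460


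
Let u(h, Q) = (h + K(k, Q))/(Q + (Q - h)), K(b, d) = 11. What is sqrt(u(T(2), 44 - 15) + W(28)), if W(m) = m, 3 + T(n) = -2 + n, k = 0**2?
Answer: 2*sqrt(26169)/61 ≈ 5.3039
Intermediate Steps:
k = 0
T(n) = -5 + n (T(n) = -3 + (-2 + n) = -5 + n)
u(h, Q) = (11 + h)/(-h + 2*Q) (u(h, Q) = (h + 11)/(Q + (Q - h)) = (11 + h)/(-h + 2*Q))
sqrt(u(T(2), 44 - 15) + W(28)) = sqrt((11 + (-5 + 2))/(-(-5 + 2) + 2*(44 - 15)) + 28) = sqrt((11 - 3)/(-1*(-3) + 2*29) + 28) = sqrt(8/(3 + 58) + 28) = sqrt(8/61 + 28) = sqrt(1716/61) = 2*sqrt(26169)/61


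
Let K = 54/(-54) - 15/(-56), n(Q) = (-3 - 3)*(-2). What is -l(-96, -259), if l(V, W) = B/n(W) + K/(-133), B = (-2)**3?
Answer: 14773/22344 ≈ 0.66116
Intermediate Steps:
n(Q) = 12 (n(Q) = -6*(-2) = 12)
B = -8
K = -41/56 (K = 54*(-1/54) - 15*(-1/56) = -1 + 15/56 = -41/56 ≈ -0.73214)
l(V, W) = -14773/22344 (l(V, W) = -8/12 - 41/56/(-133) = -8*1/12 - 41/56*(-1/133) = -2/3 + 41/7448 = -14773/22344)
-l(-96, -259) = -1*(-14773/22344) = 14773/22344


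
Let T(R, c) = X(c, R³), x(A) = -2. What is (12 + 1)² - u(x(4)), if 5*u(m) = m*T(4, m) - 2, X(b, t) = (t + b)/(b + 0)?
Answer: 157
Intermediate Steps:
X(b, t) = (b + t)/b
T(R, c) = (c + R³)/c
u(m) = 62/5 + m/5 (u(m) = (m*((m + 4³)/m) - 2)/5 = (m*((m + 64)/m) - 2)/5 = (m*((64 + m)/m) - 2)/5 = ((64 + m) - 2)/5 = (62 + m)/5 = 62/5 + m/5)
(12 + 1)² - u(x(4)) = (12 + 1)² - (62/5 + (⅕)*(-2)) = 13² - (62/5 - ⅖) = 169 - 1*12 = 169 - 12 = 157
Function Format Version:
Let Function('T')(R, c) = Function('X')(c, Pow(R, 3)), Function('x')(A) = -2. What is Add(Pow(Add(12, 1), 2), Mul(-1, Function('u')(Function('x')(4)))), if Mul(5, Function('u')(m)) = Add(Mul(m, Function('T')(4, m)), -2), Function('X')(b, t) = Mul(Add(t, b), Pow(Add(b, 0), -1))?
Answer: 157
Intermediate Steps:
Function('X')(b, t) = Mul(Pow(b, -1), Add(b, t)) (Function('X')(b, t) = Mul(Add(b, t), Pow(b, -1)) = Mul(Pow(b, -1), Add(b, t)))
Function('T')(R, c) = Mul(Pow(c, -1), Add(c, Pow(R, 3)))
Function('u')(m) = Add(Rational(62, 5), Mul(Rational(1, 5), m)) (Function('u')(m) = Mul(Rational(1, 5), Add(Mul(m, Mul(Pow(m, -1), Add(m, Pow(4, 3)))), -2)) = Mul(Rational(1, 5), Add(Mul(m, Mul(Pow(m, -1), Add(m, 64))), -2)) = Mul(Rational(1, 5), Add(Mul(m, Mul(Pow(m, -1), Add(64, m))), -2)) = Mul(Rational(1, 5), Add(Add(64, m), -2)) = Mul(Rational(1, 5), Add(62, m)) = Add(Rational(62, 5), Mul(Rational(1, 5), m)))
Add(Pow(Add(12, 1), 2), Mul(-1, Function('u')(Function('x')(4)))) = Add(Pow(Add(12, 1), 2), Mul(-1, Add(Rational(62, 5), Mul(Rational(1, 5), -2)))) = Add(Pow(13, 2), Mul(-1, Add(Rational(62, 5), Rational(-2, 5)))) = Add(169, Mul(-1, 12)) = Add(169, -12) = 157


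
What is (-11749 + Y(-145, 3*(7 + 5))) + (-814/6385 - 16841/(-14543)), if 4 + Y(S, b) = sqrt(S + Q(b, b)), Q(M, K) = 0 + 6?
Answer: -1091253275632/92857055 + I*sqrt(139) ≈ -11752.0 + 11.79*I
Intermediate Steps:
Q(M, K) = 6
Y(S, b) = -4 + sqrt(6 + S) (Y(S, b) = -4 + sqrt(S + 6) = -4 + sqrt(6 + S))
(-11749 + Y(-145, 3*(7 + 5))) + (-814/6385 - 16841/(-14543)) = (-11749 + (-4 + sqrt(6 - 145))) + (-814/6385 - 16841/(-14543)) = (-11749 + (-4 + sqrt(-139))) + (-814*1/6385 - 16841*(-1/14543)) = (-11749 + (-4 + I*sqrt(139))) + (-814/6385 + 16841/14543) = (-11753 + I*sqrt(139)) + 95691783/92857055 = -1091253275632/92857055 + I*sqrt(139)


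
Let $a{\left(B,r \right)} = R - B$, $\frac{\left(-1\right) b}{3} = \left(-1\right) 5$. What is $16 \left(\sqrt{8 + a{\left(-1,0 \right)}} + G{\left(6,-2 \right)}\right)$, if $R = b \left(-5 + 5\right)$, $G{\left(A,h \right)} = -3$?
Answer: $0$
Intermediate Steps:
$b = 15$ ($b = - 3 \left(\left(-1\right) 5\right) = \left(-3\right) \left(-5\right) = 15$)
$R = 0$ ($R = 15 \left(-5 + 5\right) = 15 \cdot 0 = 0$)
$a{\left(B,r \right)} = - B$ ($a{\left(B,r \right)} = 0 - B = - B$)
$16 \left(\sqrt{8 + a{\left(-1,0 \right)}} + G{\left(6,-2 \right)}\right) = 16 \left(\sqrt{8 - -1} - 3\right) = 16 \left(\sqrt{8 + 1} - 3\right) = 16 \left(\sqrt{9} - 3\right) = 16 \left(3 - 3\right) = 16 \cdot 0 = 0$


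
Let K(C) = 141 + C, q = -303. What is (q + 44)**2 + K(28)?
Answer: 67250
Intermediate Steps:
(q + 44)**2 + K(28) = (-303 + 44)**2 + (141 + 28) = (-259)**2 + 169 = 67081 + 169 = 67250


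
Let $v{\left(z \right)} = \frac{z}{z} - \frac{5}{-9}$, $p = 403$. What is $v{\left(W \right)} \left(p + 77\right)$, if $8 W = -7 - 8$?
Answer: $\frac{2240}{3} \approx 746.67$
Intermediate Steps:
$W = - \frac{15}{8}$ ($W = \frac{-7 - 8}{8} = \frac{1}{8} \left(-15\right) = - \frac{15}{8} \approx -1.875$)
$v{\left(z \right)} = \frac{14}{9}$ ($v{\left(z \right)} = 1 - - \frac{5}{9} = 1 + \frac{5}{9} = \frac{14}{9}$)
$v{\left(W \right)} \left(p + 77\right) = \frac{14 \left(403 + 77\right)}{9} = \frac{14}{9} \cdot 480 = \frac{2240}{3}$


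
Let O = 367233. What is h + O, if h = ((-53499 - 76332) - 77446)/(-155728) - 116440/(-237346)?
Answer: 6786759852299533/18480708944 ≈ 3.6724e+5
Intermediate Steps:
h = 33664667581/18480708944 (h = (-129831 - 77446)*(-1/155728) - 116440*(-1/237346) = -207277*(-1/155728) + 58220/118673 = 207277/155728 + 58220/118673 = 33664667581/18480708944 ≈ 1.8216)
h + O = 33664667581/18480708944 + 367233 = 6786759852299533/18480708944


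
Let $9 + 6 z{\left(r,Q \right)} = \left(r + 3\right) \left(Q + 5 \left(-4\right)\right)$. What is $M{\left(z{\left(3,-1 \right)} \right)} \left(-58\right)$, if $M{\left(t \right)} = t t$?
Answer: $- \frac{58725}{2} \approx -29363.0$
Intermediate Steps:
$z{\left(r,Q \right)} = - \frac{3}{2} + \frac{\left(-20 + Q\right) \left(3 + r\right)}{6}$ ($z{\left(r,Q \right)} = - \frac{3}{2} + \frac{\left(r + 3\right) \left(Q + 5 \left(-4\right)\right)}{6} = - \frac{3}{2} + \frac{\left(3 + r\right) \left(Q - 20\right)}{6} = - \frac{3}{2} + \frac{\left(3 + r\right) \left(-20 + Q\right)}{6} = - \frac{3}{2} + \frac{\left(-20 + Q\right) \left(3 + r\right)}{6}$)
$M{\left(t \right)} = t^{2}$
$M{\left(z{\left(3,-1 \right)} \right)} \left(-58\right) = \left(- \frac{23}{2} + \frac{1}{2} \left(-1\right) - 10 + \frac{1}{6} \left(-1\right) 3\right)^{2} \left(-58\right) = \left(- \frac{23}{2} - \frac{1}{2} - 10 - \frac{1}{2}\right)^{2} \left(-58\right) = \left(- \frac{45}{2}\right)^{2} \left(-58\right) = \frac{2025}{4} \left(-58\right) = - \frac{58725}{2}$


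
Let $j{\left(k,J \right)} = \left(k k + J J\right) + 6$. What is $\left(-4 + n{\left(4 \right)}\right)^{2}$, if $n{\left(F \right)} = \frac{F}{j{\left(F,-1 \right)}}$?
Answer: $\frac{7744}{529} \approx 14.639$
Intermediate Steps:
$j{\left(k,J \right)} = 6 + J^{2} + k^{2}$ ($j{\left(k,J \right)} = \left(k^{2} + J^{2}\right) + 6 = \left(J^{2} + k^{2}\right) + 6 = 6 + J^{2} + k^{2}$)
$n{\left(F \right)} = \frac{F}{7 + F^{2}}$ ($n{\left(F \right)} = \frac{F}{6 + \left(-1\right)^{2} + F^{2}} = \frac{F}{6 + 1 + F^{2}} = \frac{F}{7 + F^{2}}$)
$\left(-4 + n{\left(4 \right)}\right)^{2} = \left(-4 + \frac{4}{7 + 4^{2}}\right)^{2} = \left(-4 + \frac{4}{7 + 16}\right)^{2} = \left(-4 + \frac{4}{23}\right)^{2} = \left(- \frac{88}{23}\right)^{2} = \frac{7744}{529}$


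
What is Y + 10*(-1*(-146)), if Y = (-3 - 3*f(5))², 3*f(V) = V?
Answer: 1524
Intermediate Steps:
f(V) = V/3
Y = 64 (Y = (-3 - 5)² = (-8)² = 64)
Y + 10*(-1*(-146)) = 64 + 10*(-1*(-146)) = 64 + 10*146 = 64 + 1460 = 1524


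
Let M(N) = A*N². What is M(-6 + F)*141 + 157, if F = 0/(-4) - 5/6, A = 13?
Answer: 1028975/12 ≈ 85748.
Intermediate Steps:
F = -⅚ (F = 0*(-¼) - 5*⅙ = 0 - ⅚ = -⅚ ≈ -0.83333)
M(N) = 13*N²
M(-6 + F)*141 + 157 = (13*(-6 - ⅚)²)*141 + 157 = (13*(-41/6)²)*141 + 157 = (13*(1681/36))*141 + 157 = (21853/36)*141 + 157 = 1027091/12 + 157 = 1028975/12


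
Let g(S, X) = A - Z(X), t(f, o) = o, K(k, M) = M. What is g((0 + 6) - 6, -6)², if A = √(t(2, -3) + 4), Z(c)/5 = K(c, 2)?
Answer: 81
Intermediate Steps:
Z(c) = 10 (Z(c) = 5*2 = 10)
A = 1 (A = √(-3 + 4) = √1 = 1)
g(S, X) = -9 (g(S, X) = 1 - 1*10 = 1 - 10 = -9)
g((0 + 6) - 6, -6)² = (-9)² = 81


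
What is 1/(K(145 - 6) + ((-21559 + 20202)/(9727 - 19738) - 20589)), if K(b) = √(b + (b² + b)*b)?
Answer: -2063418486342/42212340172380325 - 100220121*√2705079/42212340172380325 ≈ -5.2787e-5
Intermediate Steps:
K(b) = √(b + b*(b + b²)) (K(b) = √(b + (b + b²)*b) = √(b + b*(b + b²)))
1/(K(145 - 6) + ((-21559 + 20202)/(9727 - 19738) - 20589)) = 1/(√((145 - 6)*(1 + (145 - 6) + (145 - 6)²)) + ((-21559 + 20202)/(9727 - 19738) - 20589)) = 1/(√(139*(1 + 139 + 139²)) + (-1357/(-10011) - 20589)) = 1/(√(139*(1 + 139 + 19321)) + (-1357*(-1/10011) - 20589)) = 1/(√(139*19461) + (1357/10011 - 20589)) = 1/(√2705079 - 206115122/10011) = 1/(-206115122/10011 + √2705079)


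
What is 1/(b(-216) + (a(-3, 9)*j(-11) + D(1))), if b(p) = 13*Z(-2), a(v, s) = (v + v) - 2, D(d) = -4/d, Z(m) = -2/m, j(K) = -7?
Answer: 1/65 ≈ 0.015385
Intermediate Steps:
a(v, s) = -2 + 2*v (a(v, s) = 2*v - 2 = -2 + 2*v)
b(p) = 13 (b(p) = 13*(-2/(-2)) = 13*(-2*(-½)) = 13*1 = 13)
1/(b(-216) + (a(-3, 9)*j(-11) + D(1))) = 1/(13 + ((-2 + 2*(-3))*(-7) - 4/1)) = 1/(13 + ((-2 - 6)*(-7) - 4*1)) = 1/(13 + (-8*(-7) - 4)) = 1/(13 + (56 - 4)) = 1/(13 + 52) = 1/65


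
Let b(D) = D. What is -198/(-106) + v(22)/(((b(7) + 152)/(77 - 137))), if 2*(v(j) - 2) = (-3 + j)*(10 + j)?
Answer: -6021/53 ≈ -113.60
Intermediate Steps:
v(j) = 2 + (-3 + j)*(10 + j)/2 (v(j) = 2 + ((-3 + j)*(10 + j))/2 = 2 + (-3 + j)*(10 + j)/2)
-198/(-106) + v(22)/(((b(7) + 152)/(77 - 137))) = -198/(-106) + (-13 + (1/2)*22**2 + (7/2)*22)/(((7 + 152)/(77 - 137))) = -198*(-1/106) + (-13 + (1/2)*484 + 77)/((159/(-60))) = 99/53 + (-13 + 242 + 77)/((159*(-1/60))) = 99/53 + 306/(-53/20) = 99/53 + 306*(-20/53) = 99/53 - 6120/53 = -6021/53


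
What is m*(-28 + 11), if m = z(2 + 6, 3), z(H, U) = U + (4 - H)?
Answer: 17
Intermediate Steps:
z(H, U) = 4 + U - H
m = -1 (m = 4 + 3 - (2 + 6) = 4 + 3 - 1*8 = 4 + 3 - 8 = -1)
m*(-28 + 11) = -(-28 + 11) = -1*(-17) = 17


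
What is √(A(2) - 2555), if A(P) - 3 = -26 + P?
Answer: 4*I*√161 ≈ 50.754*I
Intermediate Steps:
A(P) = -23 + P (A(P) = 3 + (-26 + P) = -23 + P)
√(A(2) - 2555) = √((-23 + 2) - 2555) = √(-21 - 2555) = √(-2576) = 4*I*√161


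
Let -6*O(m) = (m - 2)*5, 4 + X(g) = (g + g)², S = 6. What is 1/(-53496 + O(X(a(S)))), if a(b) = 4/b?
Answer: -27/1444297 ≈ -1.8694e-5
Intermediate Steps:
X(g) = -4 + 4*g² (X(g) = -4 + (g + g)² = -4 + (2*g)² = -4 + 4*g²)
O(m) = 5/3 - 5*m/6 (O(m) = -(m - 2)*5/6 = -(-2 + m)*5/6 = -(-10 + 5*m)/6 = 5/3 - 5*m/6)
1/(-53496 + O(X(a(S)))) = 1/(-53496 + (5/3 - 5*(-4 + 4*(4/6)²)/6)) = 1/(-53496 + (5/3 - 5*(-4 + 4*(4*(⅙))²)/6)) = 1/(-53496 + (5/3 - 5*(-4 + 4*(⅔)²)/6)) = 1/(-53496 + (5/3 - 5*(-4 + 4*(4/9))/6)) = 1/(-53496 + (5/3 - 5*(-4 + 16/9)/6)) = 1/(-53496 + (5/3 - ⅚*(-20/9))) = 1/(-53496 + (5/3 + 50/27)) = 1/(-53496 + 95/27) = 1/(-1444297/27) = -27/1444297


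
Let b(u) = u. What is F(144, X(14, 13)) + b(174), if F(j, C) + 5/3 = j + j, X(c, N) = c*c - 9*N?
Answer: 1381/3 ≈ 460.33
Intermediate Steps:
X(c, N) = c² - 9*N
F(j, C) = -5/3 + 2*j (F(j, C) = -5/3 + (j + j) = -5/3 + 2*j)
F(144, X(14, 13)) + b(174) = (-5/3 + 2*144) + 174 = (-5/3 + 288) + 174 = 859/3 + 174 = 1381/3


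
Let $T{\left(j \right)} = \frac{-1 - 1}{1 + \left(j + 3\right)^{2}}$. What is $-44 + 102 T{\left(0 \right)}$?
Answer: $- \frac{322}{5} \approx -64.4$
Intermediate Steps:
$T{\left(j \right)} = - \frac{2}{1 + \left(3 + j\right)^{2}}$
$-44 + 102 T{\left(0 \right)} = -44 + 102 \left(- \frac{2}{1 + \left(3 + 0\right)^{2}}\right) = -44 + 102 \left(- \frac{2}{1 + 3^{2}}\right) = -44 + 102 \left(- \frac{2}{1 + 9}\right) = -44 + 102 \left(- \frac{2}{10}\right) = -44 + 102 \left(\left(-2\right) \frac{1}{10}\right) = -44 + 102 \left(- \frac{1}{5}\right) = -44 - \frac{102}{5} = - \frac{322}{5}$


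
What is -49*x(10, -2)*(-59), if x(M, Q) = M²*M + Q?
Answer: 2885218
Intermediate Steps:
x(M, Q) = Q + M³ (x(M, Q) = M³ + Q = Q + M³)
-49*x(10, -2)*(-59) = -49*(-2 + 10³)*(-59) = -49*(-2 + 1000)*(-59) = -49*998*(-59) = -48902*(-59) = 2885218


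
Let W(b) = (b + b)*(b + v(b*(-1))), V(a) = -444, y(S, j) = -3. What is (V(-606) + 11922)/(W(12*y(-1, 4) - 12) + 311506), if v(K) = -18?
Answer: 5739/158921 ≈ 0.036112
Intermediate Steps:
W(b) = 2*b*(-18 + b) (W(b) = (b + b)*(b - 18) = (2*b)*(-18 + b) = 2*b*(-18 + b))
(V(-606) + 11922)/(W(12*y(-1, 4) - 12) + 311506) = (-444 + 11922)/(2*(12*(-3) - 12)*(-18 + (12*(-3) - 12)) + 311506) = 11478/(2*(-36 - 12)*(-18 + (-36 - 12)) + 311506) = 11478/(2*(-48)*(-18 - 48) + 311506) = 11478/(2*(-48)*(-66) + 311506) = 11478/(6336 + 311506) = 11478/317842 = 11478*(1/317842) = 5739/158921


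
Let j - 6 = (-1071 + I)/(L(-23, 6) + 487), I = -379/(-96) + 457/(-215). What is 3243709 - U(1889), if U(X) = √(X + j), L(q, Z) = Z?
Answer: 3243709 - √12249127260150810/2543880 ≈ 3.2437e+6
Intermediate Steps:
I = 37613/20640 (I = -379*(-1/96) + 457*(-1/215) = 379/96 - 457/215 = 37613/20640 ≈ 1.8223)
j = 38985293/10175520 (j = 6 + (-1071 + 37613/20640)/(6 + 487) = 6 - 22067827/20640/493 = 6 - 22067827/20640*1/493 = 6 - 22067827/10175520 = 38985293/10175520 ≈ 3.8313)
U(X) = √(38985293/10175520 + X) (U(X) = √(X + 38985293/10175520) = √(38985293/10175520 + X))
3243709 - U(1889) = 3243709 - √(24793476789210 + 6471325454400*1889)/2543880 = 3243709 - √(24793476789210 + 12224333783361600)/2543880 = 3243709 - √12249127260150810/2543880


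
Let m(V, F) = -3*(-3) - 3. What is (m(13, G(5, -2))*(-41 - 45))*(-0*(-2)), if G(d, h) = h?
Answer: 0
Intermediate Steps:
m(V, F) = 6 (m(V, F) = 9 - 3 = 6)
(m(13, G(5, -2))*(-41 - 45))*(-0*(-2)) = (6*(-41 - 45))*(-0*(-2)) = (6*(-86))*(-1*0) = -516*0 = 0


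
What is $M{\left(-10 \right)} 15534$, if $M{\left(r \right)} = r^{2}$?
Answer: $1553400$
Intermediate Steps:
$M{\left(-10 \right)} 15534 = \left(-10\right)^{2} \cdot 15534 = 100 \cdot 15534 = 1553400$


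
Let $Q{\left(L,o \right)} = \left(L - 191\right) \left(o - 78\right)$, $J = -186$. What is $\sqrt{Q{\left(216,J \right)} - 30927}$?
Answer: $i \sqrt{37527} \approx 193.72 i$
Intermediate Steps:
$Q{\left(L,o \right)} = \left(-191 + L\right) \left(-78 + o\right)$
$\sqrt{Q{\left(216,J \right)} - 30927} = \sqrt{\left(14898 - -35526 - 16848 + 216 \left(-186\right)\right) - 30927} = \sqrt{\left(14898 + 35526 - 16848 - 40176\right) - 30927} = \sqrt{-6600 - 30927} = \sqrt{-37527} = i \sqrt{37527}$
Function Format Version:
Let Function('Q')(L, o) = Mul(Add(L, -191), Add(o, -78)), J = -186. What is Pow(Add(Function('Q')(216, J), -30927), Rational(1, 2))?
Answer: Mul(I, Pow(37527, Rational(1, 2))) ≈ Mul(193.72, I)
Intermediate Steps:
Function('Q')(L, o) = Mul(Add(-191, L), Add(-78, o))
Pow(Add(Function('Q')(216, J), -30927), Rational(1, 2)) = Pow(Add(Add(14898, Mul(-191, -186), Mul(-78, 216), Mul(216, -186)), -30927), Rational(1, 2)) = Pow(Add(Add(14898, 35526, -16848, -40176), -30927), Rational(1, 2)) = Pow(Add(-6600, -30927), Rational(1, 2)) = Pow(-37527, Rational(1, 2)) = Mul(I, Pow(37527, Rational(1, 2)))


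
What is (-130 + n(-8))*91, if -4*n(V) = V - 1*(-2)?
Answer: -23387/2 ≈ -11694.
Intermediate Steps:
n(V) = -1/2 - V/4 (n(V) = -(V - 1*(-2))/4 = -(V + 2)/4 = -(2 + V)/4 = -1/2 - V/4)
(-130 + n(-8))*91 = (-130 + (-1/2 - 1/4*(-8)))*91 = (-130 + (-1/2 + 2))*91 = (-130 + 3/2)*91 = -257/2*91 = -23387/2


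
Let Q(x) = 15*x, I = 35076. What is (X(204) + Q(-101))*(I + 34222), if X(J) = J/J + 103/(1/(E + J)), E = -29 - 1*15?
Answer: 1037113868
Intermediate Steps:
E = -44 (E = -29 - 15 = -44)
X(J) = -4531 + 103*J (X(J) = J/J + 103/(1/(-44 + J)) = 1 + 103*(-44 + J) = 1 + (-4532 + 103*J) = -4531 + 103*J)
(X(204) + Q(-101))*(I + 34222) = ((-4531 + 103*204) + 15*(-101))*(35076 + 34222) = ((-4531 + 21012) - 1515)*69298 = (16481 - 1515)*69298 = 14966*69298 = 1037113868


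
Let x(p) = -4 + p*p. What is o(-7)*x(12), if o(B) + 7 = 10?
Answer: 420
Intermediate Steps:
o(B) = 3 (o(B) = -7 + 10 = 3)
x(p) = -4 + p²
o(-7)*x(12) = 3*(-4 + 12²) = 3*(-4 + 144) = 3*140 = 420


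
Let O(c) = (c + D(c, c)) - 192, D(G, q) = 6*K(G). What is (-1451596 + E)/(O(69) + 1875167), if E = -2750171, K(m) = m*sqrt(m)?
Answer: -1969624500687/878944543903 + 869765769*sqrt(69)/1757889087806 ≈ -2.2368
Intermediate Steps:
K(m) = m**(3/2)
D(G, q) = 6*G**(3/2)
O(c) = -192 + c + 6*c**(3/2) (O(c) = (c + 6*c**(3/2)) - 192 = -192 + c + 6*c**(3/2))
(-1451596 + E)/(O(69) + 1875167) = (-1451596 - 2750171)/((-192 + 69 + 6*69**(3/2)) + 1875167) = -4201767/((-192 + 69 + 6*(69*sqrt(69))) + 1875167) = -4201767/((-192 + 69 + 414*sqrt(69)) + 1875167) = -4201767/((-123 + 414*sqrt(69)) + 1875167) = -4201767/(1875044 + 414*sqrt(69))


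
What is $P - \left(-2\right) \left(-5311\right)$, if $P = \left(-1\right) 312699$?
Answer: $-323321$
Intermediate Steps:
$P = -312699$
$P - \left(-2\right) \left(-5311\right) = -312699 - \left(-2\right) \left(-5311\right) = -312699 - 10622 = -323321$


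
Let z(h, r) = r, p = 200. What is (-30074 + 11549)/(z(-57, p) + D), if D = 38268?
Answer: -18525/38468 ≈ -0.48157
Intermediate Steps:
(-30074 + 11549)/(z(-57, p) + D) = (-30074 + 11549)/(200 + 38268) = -18525/38468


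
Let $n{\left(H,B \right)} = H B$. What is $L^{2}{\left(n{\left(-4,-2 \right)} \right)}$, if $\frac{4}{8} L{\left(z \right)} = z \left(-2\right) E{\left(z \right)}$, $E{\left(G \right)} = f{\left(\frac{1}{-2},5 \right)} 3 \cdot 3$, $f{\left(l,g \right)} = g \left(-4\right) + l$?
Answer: $34857216$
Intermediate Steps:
$f{\left(l,g \right)} = l - 4 g$ ($f{\left(l,g \right)} = - 4 g + l = l - 4 g$)
$E{\left(G \right)} = - \frac{369}{2}$ ($E{\left(G \right)} = \left(\frac{1}{-2} - 20\right) 3 \cdot 3 = \left(- \frac{1}{2} - 20\right) 3 \cdot 3 = \left(- \frac{41}{2}\right) 3 \cdot 3 = \left(- \frac{123}{2}\right) 3 = - \frac{369}{2}$)
$n{\left(H,B \right)} = B H$
$L{\left(z \right)} = 738 z$ ($L{\left(z \right)} = 2 z \left(-2\right) \left(- \frac{369}{2}\right) = 2 - 2 z \left(- \frac{369}{2}\right) = 2 \cdot 369 z = 738 z$)
$L^{2}{\left(n{\left(-4,-2 \right)} \right)} = \left(738 \left(\left(-2\right) \left(-4\right)\right)\right)^{2} = \left(738 \cdot 8\right)^{2} = 5904^{2} = 34857216$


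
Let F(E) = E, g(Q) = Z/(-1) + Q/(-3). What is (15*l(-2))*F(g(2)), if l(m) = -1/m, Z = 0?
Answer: -5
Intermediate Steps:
g(Q) = -Q/3 (g(Q) = 0/(-1) + Q/(-3) = 0*(-1) + Q*(-⅓) = 0 - Q/3 = -Q/3)
(15*l(-2))*F(g(2)) = (15*(-1/(-2)))*(-⅓*2) = (15*(-1*(-½)))*(-⅔) = (15*(½))*(-⅔) = (15/2)*(-⅔) = -5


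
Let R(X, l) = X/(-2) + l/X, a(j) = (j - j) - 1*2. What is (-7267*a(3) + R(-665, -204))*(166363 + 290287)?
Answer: 902927332245/133 ≈ 6.7889e+9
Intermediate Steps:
a(j) = -2 (a(j) = 0 - 2 = -2)
R(X, l) = -X/2 + l/X (R(X, l) = X*(-1/2) + l/X = -X/2 + l/X)
(-7267*a(3) + R(-665, -204))*(166363 + 290287) = (-7267*(-2) + (-1/2*(-665) - 204/(-665)))*(166363 + 290287) = (14534 + (665/2 - 204*(-1/665)))*456650 = (14534 + (665/2 + 204/665))*456650 = (14534 + 442633/1330)*456650 = (19772853/1330)*456650 = 902927332245/133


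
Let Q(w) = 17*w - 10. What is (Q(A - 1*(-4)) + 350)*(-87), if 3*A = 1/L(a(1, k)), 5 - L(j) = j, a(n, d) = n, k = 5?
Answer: -142477/4 ≈ -35619.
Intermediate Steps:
L(j) = 5 - j
A = 1/12 (A = 1/(3*(5 - 1*1)) = 1/(3*(5 - 1)) = (⅓)/4 = (⅓)*(¼) = 1/12 ≈ 0.083333)
Q(w) = -10 + 17*w
(Q(A - 1*(-4)) + 350)*(-87) = ((-10 + 17*(1/12 - 1*(-4))) + 350)*(-87) = ((-10 + 17*(1/12 + 4)) + 350)*(-87) = ((-10 + 17*(49/12)) + 350)*(-87) = ((-10 + 833/12) + 350)*(-87) = (713/12 + 350)*(-87) = (4913/12)*(-87) = -142477/4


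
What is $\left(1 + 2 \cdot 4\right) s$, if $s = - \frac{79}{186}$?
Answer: $- \frac{237}{62} \approx -3.8226$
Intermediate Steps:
$s = - \frac{79}{186}$ ($s = \left(-79\right) \frac{1}{186} = - \frac{79}{186} \approx -0.42473$)
$\left(1 + 2 \cdot 4\right) s = \left(1 + 2 \cdot 4\right) \left(- \frac{79}{186}\right) = \left(1 + 8\right) \left(- \frac{79}{186}\right) = 9 \left(- \frac{79}{186}\right) = - \frac{237}{62}$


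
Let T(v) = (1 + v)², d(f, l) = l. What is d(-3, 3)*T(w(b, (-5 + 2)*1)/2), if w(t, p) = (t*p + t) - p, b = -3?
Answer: 363/4 ≈ 90.750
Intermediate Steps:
w(t, p) = t - p + p*t (w(t, p) = (p*t + t) - p = (t + p*t) - p = t - p + p*t)
d(-3, 3)*T(w(b, (-5 + 2)*1)/2) = 3*(1 + (-3 - (-5 + 2) + ((-5 + 2)*1)*(-3))/2)² = 3*(1 + (-3 - (-3) - 3*1*(-3))*(½))² = 3*(1 + (-3 - 1*(-3) - 3*(-3))*(½))² = 3*(1 + (-3 + 3 + 9)*(½))² = 3*(1 + 9*(½))² = 3*(1 + 9/2)² = 3*(11/2)² = 3*(121/4) = 363/4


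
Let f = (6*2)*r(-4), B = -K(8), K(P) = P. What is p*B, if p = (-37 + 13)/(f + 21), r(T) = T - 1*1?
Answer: -64/13 ≈ -4.9231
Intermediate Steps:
r(T) = -1 + T (r(T) = T - 1 = -1 + T)
B = -8 (B = -1*8 = -8)
f = -60 (f = (6*2)*(-1 - 4) = 12*(-5) = -60)
p = 8/13 (p = (-37 + 13)/(-60 + 21) = -24/(-39) = -24*(-1/39) = 8/13 ≈ 0.61539)
p*B = (8/13)*(-8) = -64/13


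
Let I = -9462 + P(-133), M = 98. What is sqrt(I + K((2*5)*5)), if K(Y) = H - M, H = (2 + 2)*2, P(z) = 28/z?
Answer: 34*I*sqrt(2983)/19 ≈ 97.735*I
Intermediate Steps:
H = 8 (H = 4*2 = 8)
K(Y) = -90 (K(Y) = 8 - 1*98 = 8 - 98 = -90)
I = -179782/19 (I = -9462 + 28/(-133) = -9462 + 28*(-1/133) = -9462 - 4/19 = -179782/19 ≈ -9462.2)
sqrt(I + K((2*5)*5)) = sqrt(-179782/19 - 90) = sqrt(-181492/19) = 34*I*sqrt(2983)/19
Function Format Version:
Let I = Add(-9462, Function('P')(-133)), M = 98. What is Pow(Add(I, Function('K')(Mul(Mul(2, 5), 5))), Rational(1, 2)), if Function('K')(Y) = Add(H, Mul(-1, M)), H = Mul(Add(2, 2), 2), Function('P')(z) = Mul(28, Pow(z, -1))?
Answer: Mul(Rational(34, 19), I, Pow(2983, Rational(1, 2))) ≈ Mul(97.735, I)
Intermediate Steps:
H = 8 (H = Mul(4, 2) = 8)
Function('K')(Y) = -90 (Function('K')(Y) = Add(8, Mul(-1, 98)) = Add(8, -98) = -90)
I = Rational(-179782, 19) (I = Add(-9462, Mul(28, Pow(-133, -1))) = Add(-9462, Mul(28, Rational(-1, 133))) = Add(-9462, Rational(-4, 19)) = Rational(-179782, 19) ≈ -9462.2)
Pow(Add(I, Function('K')(Mul(Mul(2, 5), 5))), Rational(1, 2)) = Pow(Add(Rational(-179782, 19), -90), Rational(1, 2)) = Pow(Rational(-181492, 19), Rational(1, 2)) = Mul(Rational(34, 19), I, Pow(2983, Rational(1, 2)))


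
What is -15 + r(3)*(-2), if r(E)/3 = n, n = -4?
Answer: 9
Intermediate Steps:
r(E) = -12 (r(E) = 3*(-4) = -12)
-15 + r(3)*(-2) = -15 - 12*(-2) = -15 + 24 = 9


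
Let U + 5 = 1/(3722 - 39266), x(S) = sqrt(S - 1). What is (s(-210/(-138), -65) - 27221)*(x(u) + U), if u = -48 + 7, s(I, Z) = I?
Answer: 604684112/4443 - 626048*I*sqrt(42)/23 ≈ 1.361e+5 - 1.764e+5*I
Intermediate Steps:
u = -41
x(S) = sqrt(-1 + S)
U = -177721/35544 (U = -5 + 1/(3722 - 39266) = -5 + 1/(-35544) = -5 - 1/35544 = -177721/35544 ≈ -5.0000)
(s(-210/(-138), -65) - 27221)*(x(u) + U) = (-210/(-138) - 27221)*(sqrt(-1 - 41) - 177721/35544) = (-210*(-1/138) - 27221)*(sqrt(-42) - 177721/35544) = (35/23 - 27221)*(I*sqrt(42) - 177721/35544) = -626048*(-177721/35544 + I*sqrt(42))/23 = 604684112/4443 - 626048*I*sqrt(42)/23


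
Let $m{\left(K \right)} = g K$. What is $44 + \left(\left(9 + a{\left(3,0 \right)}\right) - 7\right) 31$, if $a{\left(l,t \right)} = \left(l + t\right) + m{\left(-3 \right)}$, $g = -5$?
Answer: $664$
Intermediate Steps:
$m{\left(K \right)} = - 5 K$
$a{\left(l,t \right)} = 15 + l + t$ ($a{\left(l,t \right)} = \left(l + t\right) - -15 = \left(l + t\right) + 15 = 15 + l + t$)
$44 + \left(\left(9 + a{\left(3,0 \right)}\right) - 7\right) 31 = 44 + \left(\left(9 + \left(15 + 3 + 0\right)\right) - 7\right) 31 = 44 + \left(\left(9 + 18\right) - 7\right) 31 = 44 + \left(27 - 7\right) 31 = 44 + 20 \cdot 31 = 44 + 620 = 664$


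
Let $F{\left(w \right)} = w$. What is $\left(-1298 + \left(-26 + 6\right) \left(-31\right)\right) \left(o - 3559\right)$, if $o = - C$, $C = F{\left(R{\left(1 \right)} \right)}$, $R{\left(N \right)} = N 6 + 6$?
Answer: $2421138$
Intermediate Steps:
$R{\left(N \right)} = 6 + 6 N$ ($R{\left(N \right)} = 6 N + 6 = 6 + 6 N$)
$C = 12$ ($C = 6 + 6 \cdot 1 = 6 + 6 = 12$)
$o = -12$ ($o = \left(-1\right) 12 = -12$)
$\left(-1298 + \left(-26 + 6\right) \left(-31\right)\right) \left(o - 3559\right) = \left(-1298 + \left(-26 + 6\right) \left(-31\right)\right) \left(-12 - 3559\right) = \left(-1298 - -620\right) \left(-3571\right) = \left(-1298 + 620\right) \left(-3571\right) = \left(-678\right) \left(-3571\right) = 2421138$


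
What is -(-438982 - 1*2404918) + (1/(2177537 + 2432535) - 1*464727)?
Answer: 10968158830457/4610072 ≈ 2.3792e+6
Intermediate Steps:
-(-438982 - 1*2404918) + (1/(2177537 + 2432535) - 1*464727) = -(-438982 - 2404918) + (1/4610072 - 464727) = -1*(-2843900) + (1/4610072 - 464727) = 2843900 - 2142424930343/4610072 = 10968158830457/4610072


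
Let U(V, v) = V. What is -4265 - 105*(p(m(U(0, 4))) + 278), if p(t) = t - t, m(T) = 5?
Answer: -33455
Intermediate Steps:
p(t) = 0
-4265 - 105*(p(m(U(0, 4))) + 278) = -4265 - 105*(0 + 278) = -4265 - 105*278 = -4265 - 29190 = -33455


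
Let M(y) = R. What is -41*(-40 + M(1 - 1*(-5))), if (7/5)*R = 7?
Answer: 1435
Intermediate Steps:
R = 5 (R = (5/7)*7 = 5)
M(y) = 5
-41*(-40 + M(1 - 1*(-5))) = -41*(-40 + 5) = -41*(-35) = 1435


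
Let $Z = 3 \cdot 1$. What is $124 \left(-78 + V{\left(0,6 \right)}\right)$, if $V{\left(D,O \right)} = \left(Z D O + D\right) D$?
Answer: $-9672$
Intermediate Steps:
$Z = 3$
$V{\left(D,O \right)} = D \left(D + 3 D O\right)$ ($V{\left(D,O \right)} = \left(3 D O + D\right) D = \left(D + 3 D O\right) D = D \left(D + 3 D O\right)$)
$124 \left(-78 + V{\left(0,6 \right)}\right) = 124 \left(-78 + 0^{2} \left(1 + 3 \cdot 6\right)\right) = 124 \left(-78 + 0 \left(1 + 18\right)\right) = 124 \left(-78 + 0 \cdot 19\right) = 124 \left(-78 + 0\right) = 124 \left(-78\right) = -9672$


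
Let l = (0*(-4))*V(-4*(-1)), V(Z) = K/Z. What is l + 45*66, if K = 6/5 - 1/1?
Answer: 2970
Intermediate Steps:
K = ⅕ (K = 6*(⅕) - 1*1 = 6/5 - 1 = ⅕ ≈ 0.20000)
V(Z) = 1/(5*Z)
l = 0 (l = (0*(-4))*(1/(5*((-4*(-1))))) = 0*((⅕)/4) = 0*((⅕)*(¼)) = 0*(1/20) = 0)
l + 45*66 = 0 + 45*66 = 0 + 2970 = 2970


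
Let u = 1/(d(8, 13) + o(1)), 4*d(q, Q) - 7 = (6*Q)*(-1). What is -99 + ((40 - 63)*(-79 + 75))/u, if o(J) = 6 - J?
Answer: -1272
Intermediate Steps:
d(q, Q) = 7/4 - 3*Q/2 (d(q, Q) = 7/4 + ((6*Q)*(-1))/4 = 7/4 + (-6*Q)/4 = 7/4 - 3*Q/2)
u = -4/51 (u = 1/((7/4 - 3/2*13) + (6 - 1*1)) = 1/((7/4 - 39/2) + (6 - 1)) = 1/(-71/4 + 5) = 1/(-51/4) = -4/51 ≈ -0.078431)
-99 + ((40 - 63)*(-79 + 75))/u = -99 + ((40 - 63)*(-79 + 75))/(-4/51) = -99 - 23*(-4)*(-51/4) = -99 + 92*(-51/4) = -99 - 1173 = -1272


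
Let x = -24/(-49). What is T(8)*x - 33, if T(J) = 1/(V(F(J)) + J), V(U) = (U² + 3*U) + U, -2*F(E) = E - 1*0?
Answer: -1614/49 ≈ -32.939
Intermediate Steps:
F(E) = -E/2 (F(E) = -(E - 1*0)/2 = -(E + 0)/2 = -E/2)
x = 24/49 (x = -24*(-1/49) = 24/49 ≈ 0.48980)
V(U) = U² + 4*U
T(J) = 1/(J - J*(4 - J/2)/2) (T(J) = 1/((-J/2)*(4 - J/2) + J) = 1/(-J*(4 - J/2)/2 + J) = 1/(J - J*(4 - J/2)/2))
T(8)*x - 33 = (4/(8*(-4 + 8)))*(24/49) - 33 = (4*(⅛)/4)*(24/49) - 33 = (4*(⅛)*(¼))*(24/49) - 33 = (⅛)*(24/49) - 33 = 3/49 - 33 = -1614/49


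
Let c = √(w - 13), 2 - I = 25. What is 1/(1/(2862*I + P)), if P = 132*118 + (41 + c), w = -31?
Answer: -50209 + 2*I*√11 ≈ -50209.0 + 6.6332*I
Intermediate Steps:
I = -23 (I = 2 - 1*25 = 2 - 25 = -23)
c = 2*I*√11 (c = √(-31 - 13) = √(-44) = 2*I*√11 ≈ 6.6332*I)
P = 15617 + 2*I*√11 (P = 132*118 + (41 + 2*I*√11) = 15576 + (41 + 2*I*√11) = 15617 + 2*I*√11 ≈ 15617.0 + 6.6332*I)
1/(1/(2862*I + P)) = 1/(1/(2862*(-23) + (15617 + 2*I*√11))) = 1/(1/(-65826 + (15617 + 2*I*√11))) = 1/(1/(-50209 + 2*I*√11)) = -50209 + 2*I*√11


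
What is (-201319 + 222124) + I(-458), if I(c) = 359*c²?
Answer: 75326081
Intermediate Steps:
(-201319 + 222124) + I(-458) = (-201319 + 222124) + 359*(-458)² = 20805 + 359*209764 = 20805 + 75305276 = 75326081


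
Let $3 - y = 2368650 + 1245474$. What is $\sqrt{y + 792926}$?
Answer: $i \sqrt{2821195} \approx 1679.6 i$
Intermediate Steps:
$y = -3614121$ ($y = 3 - \left(2368650 + 1245474\right) = 3 - 3614124 = -3614121$)
$\sqrt{y + 792926} = \sqrt{-3614121 + 792926} = \sqrt{-2821195} = i \sqrt{2821195}$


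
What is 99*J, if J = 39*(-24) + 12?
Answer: -91476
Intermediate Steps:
J = -924 (J = -936 + 12 = -924)
99*J = 99*(-924) = -91476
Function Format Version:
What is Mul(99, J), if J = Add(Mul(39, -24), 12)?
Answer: -91476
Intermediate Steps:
J = -924 (J = Add(-936, 12) = -924)
Mul(99, J) = Mul(99, -924) = -91476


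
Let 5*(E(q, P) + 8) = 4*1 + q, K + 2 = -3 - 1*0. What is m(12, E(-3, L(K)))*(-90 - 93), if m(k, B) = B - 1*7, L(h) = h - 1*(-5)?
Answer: 13542/5 ≈ 2708.4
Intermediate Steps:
K = -5 (K = -2 + (-3 - 1*0) = -2 + (-3 + 0) = -2 - 3 = -5)
L(h) = 5 + h (L(h) = h + 5 = 5 + h)
E(q, P) = -36/5 + q/5 (E(q, P) = -8 + (4*1 + q)/5 = -8 + (4 + q)/5 = -8 + (⅘ + q/5) = -36/5 + q/5)
m(k, B) = -7 + B (m(k, B) = B - 7 = -7 + B)
m(12, E(-3, L(K)))*(-90 - 93) = (-7 + (-36/5 + (⅕)*(-3)))*(-90 - 93) = (-7 + (-36/5 - ⅗))*(-183) = (-7 - 39/5)*(-183) = -74/5*(-183) = 13542/5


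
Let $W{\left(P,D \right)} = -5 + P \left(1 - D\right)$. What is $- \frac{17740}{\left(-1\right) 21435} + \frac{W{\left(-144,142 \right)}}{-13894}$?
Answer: $- \frac{37725901}{59563578} \approx -0.63337$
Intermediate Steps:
$- \frac{17740}{\left(-1\right) 21435} + \frac{W{\left(-144,142 \right)}}{-13894} = - \frac{17740}{\left(-1\right) 21435} + \frac{-5 - 144 - 142 \left(-144\right)}{-13894} = - \frac{17740}{-21435} + \left(-5 - 144 + 20448\right) \left(- \frac{1}{13894}\right) = \left(-17740\right) \left(- \frac{1}{21435}\right) + 20299 \left(- \frac{1}{13894}\right) = \frac{3548}{4287} - \frac{20299}{13894} = - \frac{37725901}{59563578}$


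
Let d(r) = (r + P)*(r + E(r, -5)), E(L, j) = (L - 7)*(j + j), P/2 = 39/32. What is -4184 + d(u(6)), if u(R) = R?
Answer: -4049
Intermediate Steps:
P = 39/16 (P = 2*(39/32) = 39/16 ≈ 2.4375)
E(L, j) = 2*j*(-7 + L) (E(L, j) = (-7 + L)*(2*j) = 2*j*(-7 + L))
d(r) = (70 - 9*r)*(39/16 + r) (d(r) = (r + 39/16)*(r + 2*(-5)*(-7 + r)) = (39/16 + r)*(r + (70 - 10*r)) = (39/16 + r)*(70 - 9*r) = (70 - 9*r)*(39/16 + r))
-4184 + d(u(6)) = -4184 + (1365/8 - 9*6² + (769/16)*6) = -4184 + (1365/8 - 9*36 + 2307/8) = -4184 + (1365/8 - 324 + 2307/8) = -4184 + 135 = -4049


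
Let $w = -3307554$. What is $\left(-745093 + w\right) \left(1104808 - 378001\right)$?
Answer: $-2945492208129$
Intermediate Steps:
$\left(-745093 + w\right) \left(1104808 - 378001\right) = \left(-745093 - 3307554\right) \left(1104808 - 378001\right) = \left(-4052647\right) 726807 = -2945492208129$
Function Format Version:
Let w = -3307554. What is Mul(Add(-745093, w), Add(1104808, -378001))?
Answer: -2945492208129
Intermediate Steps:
Mul(Add(-745093, w), Add(1104808, -378001)) = Mul(Add(-745093, -3307554), Add(1104808, -378001)) = Mul(-4052647, 726807) = -2945492208129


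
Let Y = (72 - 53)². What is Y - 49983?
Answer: -49622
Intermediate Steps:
Y = 361 (Y = 19² = 361)
Y - 49983 = 361 - 49983 = -49622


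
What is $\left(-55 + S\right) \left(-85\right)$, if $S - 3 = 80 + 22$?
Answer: $-4250$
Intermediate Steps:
$S = 105$ ($S = 3 + \left(80 + 22\right) = 3 + 102 = 105$)
$\left(-55 + S\right) \left(-85\right) = \left(-55 + 105\right) \left(-85\right) = 50 \left(-85\right) = -4250$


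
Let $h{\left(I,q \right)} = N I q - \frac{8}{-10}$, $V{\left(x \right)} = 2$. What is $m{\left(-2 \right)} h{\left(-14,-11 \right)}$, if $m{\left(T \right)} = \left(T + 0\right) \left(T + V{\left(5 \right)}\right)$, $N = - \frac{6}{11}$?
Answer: $0$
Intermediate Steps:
$N = - \frac{6}{11}$ ($N = \left(-6\right) \frac{1}{11} = - \frac{6}{11} \approx -0.54545$)
$m{\left(T \right)} = T \left(2 + T\right)$ ($m{\left(T \right)} = \left(T + 0\right) \left(T + 2\right) = T \left(2 + T\right)$)
$h{\left(I,q \right)} = \frac{4}{5} - \frac{6 I q}{11}$ ($h{\left(I,q \right)} = - \frac{6 I}{11} q - \frac{8}{-10} = - \frac{6 I q}{11} - - \frac{4}{5} = - \frac{6 I q}{11} + \frac{4}{5} = \frac{4}{5} - \frac{6 I q}{11}$)
$m{\left(-2 \right)} h{\left(-14,-11 \right)} = - 2 \left(2 - 2\right) \left(\frac{4}{5} - \left(- \frac{84}{11}\right) \left(-11\right)\right) = \left(-2\right) 0 \left(\frac{4}{5} - 84\right) = 0 \left(- \frac{416}{5}\right) = 0$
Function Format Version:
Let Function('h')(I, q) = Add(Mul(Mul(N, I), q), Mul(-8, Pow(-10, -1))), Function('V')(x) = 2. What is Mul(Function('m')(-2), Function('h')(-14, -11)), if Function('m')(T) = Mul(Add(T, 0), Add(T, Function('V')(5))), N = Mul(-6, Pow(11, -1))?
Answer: 0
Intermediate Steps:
N = Rational(-6, 11) (N = Mul(-6, Rational(1, 11)) = Rational(-6, 11) ≈ -0.54545)
Function('m')(T) = Mul(T, Add(2, T)) (Function('m')(T) = Mul(Add(T, 0), Add(T, 2)) = Mul(T, Add(2, T)))
Function('h')(I, q) = Add(Rational(4, 5), Mul(Rational(-6, 11), I, q)) (Function('h')(I, q) = Add(Mul(Mul(Rational(-6, 11), I), q), Mul(-8, Pow(-10, -1))) = Add(Mul(Rational(-6, 11), I, q), Mul(-8, Rational(-1, 10))) = Add(Mul(Rational(-6, 11), I, q), Rational(4, 5)) = Add(Rational(4, 5), Mul(Rational(-6, 11), I, q)))
Mul(Function('m')(-2), Function('h')(-14, -11)) = Mul(Mul(-2, Add(2, -2)), Add(Rational(4, 5), Mul(Rational(-6, 11), -14, -11))) = Mul(Mul(-2, 0), Add(Rational(4, 5), -84)) = Mul(0, Rational(-416, 5)) = 0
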